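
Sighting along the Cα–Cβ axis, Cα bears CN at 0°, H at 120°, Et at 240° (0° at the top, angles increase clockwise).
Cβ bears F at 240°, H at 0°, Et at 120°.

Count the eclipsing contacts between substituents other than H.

1

Non-H eclipsing pairs: Et(240°)/F(240°) — 1 interaction.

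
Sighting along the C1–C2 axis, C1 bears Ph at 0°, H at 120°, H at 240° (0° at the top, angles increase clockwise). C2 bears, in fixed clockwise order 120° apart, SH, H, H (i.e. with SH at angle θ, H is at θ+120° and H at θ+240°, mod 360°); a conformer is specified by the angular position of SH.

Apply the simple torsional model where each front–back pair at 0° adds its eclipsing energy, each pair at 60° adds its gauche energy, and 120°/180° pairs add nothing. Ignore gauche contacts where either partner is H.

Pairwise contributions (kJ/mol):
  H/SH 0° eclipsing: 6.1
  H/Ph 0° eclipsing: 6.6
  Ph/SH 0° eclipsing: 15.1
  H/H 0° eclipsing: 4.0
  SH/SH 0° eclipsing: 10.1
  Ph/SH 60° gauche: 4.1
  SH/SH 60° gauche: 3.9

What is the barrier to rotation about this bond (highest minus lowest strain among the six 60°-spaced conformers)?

SH at 0° (eclipsed): Ph(0°)/SH(0°) eclipsed 15.1; H(120°)/H(120°) eclipsed 4.0; H(240°)/H(240°) eclipsed 4.0 → 23.1 kJ/mol.
SH at 60° (staggered): Ph(0°)/SH(60°) gauche 4.1 → 4.1 kJ/mol.
SH at 120° (eclipsed): Ph(0°)/H(0°) eclipsed 6.6; H(120°)/SH(120°) eclipsed 6.1; H(240°)/H(240°) eclipsed 4.0 → 16.7 kJ/mol.
SH at 180° (staggered): no non-H gauche contacts → 0.0 kJ/mol.
SH at 240° (eclipsed): Ph(0°)/H(0°) eclipsed 6.6; H(120°)/H(120°) eclipsed 4.0; H(240°)/SH(240°) eclipsed 6.1 → 16.7 kJ/mol.
SH at 300° (staggered): Ph(0°)/SH(300°) gauche 4.1 → 4.1 kJ/mol.
Max at 0° (23.1 kJ/mol), min at 180° (0.0 kJ/mol); barrier = 23.1 kJ/mol.

23.1 kJ/mol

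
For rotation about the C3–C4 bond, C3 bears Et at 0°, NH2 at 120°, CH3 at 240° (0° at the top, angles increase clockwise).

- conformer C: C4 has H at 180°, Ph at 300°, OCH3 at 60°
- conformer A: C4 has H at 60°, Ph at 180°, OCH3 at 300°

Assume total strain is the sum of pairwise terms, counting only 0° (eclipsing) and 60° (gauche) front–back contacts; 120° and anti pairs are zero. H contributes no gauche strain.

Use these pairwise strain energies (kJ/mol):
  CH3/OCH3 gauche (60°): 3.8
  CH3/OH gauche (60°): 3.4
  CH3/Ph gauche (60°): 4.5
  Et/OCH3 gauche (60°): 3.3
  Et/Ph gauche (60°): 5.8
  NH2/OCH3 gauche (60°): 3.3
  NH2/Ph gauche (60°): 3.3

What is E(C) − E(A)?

C is staggered. Et at 0° is gauche with Ph at 300° (5.8); Et at 0° is gauche with OCH3 at 60° (3.3); NH2 at 120° is gauche with OCH3 at 60° (3.3); CH3 at 240° is gauche with Ph at 300° (4.5). Total 16.9 kJ/mol.
A is staggered. Et at 0° is gauche with OCH3 at 300° (3.3); NH2 at 120° is gauche with Ph at 180° (3.3); CH3 at 240° is gauche with Ph at 180° (4.5); CH3 at 240° is gauche with OCH3 at 300° (3.8). Total 14.9 kJ/mol.
E(C) − E(A) = 16.9 − 14.9 = +2.0 kJ/mol.

+2.0 kJ/mol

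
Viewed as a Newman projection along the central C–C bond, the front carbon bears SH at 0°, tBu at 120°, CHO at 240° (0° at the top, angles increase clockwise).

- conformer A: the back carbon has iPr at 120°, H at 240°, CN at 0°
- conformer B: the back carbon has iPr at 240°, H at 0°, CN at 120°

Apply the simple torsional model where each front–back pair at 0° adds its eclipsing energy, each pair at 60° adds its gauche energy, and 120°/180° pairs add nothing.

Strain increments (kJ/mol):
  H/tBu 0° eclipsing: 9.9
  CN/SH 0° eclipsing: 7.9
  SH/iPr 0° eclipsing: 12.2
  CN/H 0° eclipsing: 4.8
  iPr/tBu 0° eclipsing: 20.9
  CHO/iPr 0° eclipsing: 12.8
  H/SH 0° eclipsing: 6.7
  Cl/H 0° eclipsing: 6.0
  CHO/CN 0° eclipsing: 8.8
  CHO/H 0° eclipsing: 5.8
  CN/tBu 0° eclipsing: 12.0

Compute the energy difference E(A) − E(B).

+3.1 kJ/mol

A (eclipsed): SH(0°)/CN(0°) eclipsed 7.9; tBu(120°)/iPr(120°) eclipsed 20.9; CHO(240°)/H(240°) eclipsed 5.8 → 34.6 kJ/mol.
B (eclipsed): SH(0°)/H(0°) eclipsed 6.7; tBu(120°)/CN(120°) eclipsed 12.0; CHO(240°)/iPr(240°) eclipsed 12.8 → 31.5 kJ/mol.
E(A) − E(B) = 34.6 − 31.5 = +3.1 kJ/mol.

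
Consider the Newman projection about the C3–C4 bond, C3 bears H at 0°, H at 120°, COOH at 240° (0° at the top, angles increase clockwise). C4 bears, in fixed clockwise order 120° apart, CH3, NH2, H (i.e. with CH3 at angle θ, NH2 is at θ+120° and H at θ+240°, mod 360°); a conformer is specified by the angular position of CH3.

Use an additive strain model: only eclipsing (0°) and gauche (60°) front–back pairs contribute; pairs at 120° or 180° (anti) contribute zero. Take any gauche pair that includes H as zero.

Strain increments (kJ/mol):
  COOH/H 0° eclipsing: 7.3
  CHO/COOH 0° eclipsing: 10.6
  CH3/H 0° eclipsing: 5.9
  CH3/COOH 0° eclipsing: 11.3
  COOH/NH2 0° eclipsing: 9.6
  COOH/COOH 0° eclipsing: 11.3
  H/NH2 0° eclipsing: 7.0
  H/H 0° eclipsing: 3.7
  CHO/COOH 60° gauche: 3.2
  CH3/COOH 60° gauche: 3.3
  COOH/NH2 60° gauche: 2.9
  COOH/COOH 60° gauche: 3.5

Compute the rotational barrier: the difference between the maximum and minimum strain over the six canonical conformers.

19.1 kJ/mol

CH3 at 0° (eclipsed): H(0°)/CH3(0°) eclipsed 5.9; H(120°)/NH2(120°) eclipsed 7.0; COOH(240°)/H(240°) eclipsed 7.3 → 20.2 kJ/mol.
CH3 at 60° (staggered): COOH(240°)/NH2(180°) gauche 2.9 → 2.9 kJ/mol.
CH3 at 120° (eclipsed): H(0°)/H(0°) eclipsed 3.7; H(120°)/CH3(120°) eclipsed 5.9; COOH(240°)/NH2(240°) eclipsed 9.6 → 19.2 kJ/mol.
CH3 at 180° (staggered): COOH(240°)/CH3(180°) gauche 3.3; COOH(240°)/NH2(300°) gauche 2.9 → 6.2 kJ/mol.
CH3 at 240° (eclipsed): H(0°)/NH2(0°) eclipsed 7.0; H(120°)/H(120°) eclipsed 3.7; COOH(240°)/CH3(240°) eclipsed 11.3 → 22.0 kJ/mol.
CH3 at 300° (staggered): COOH(240°)/CH3(300°) gauche 3.3 → 3.3 kJ/mol.
Max at 240° (22.0 kJ/mol), min at 60° (2.9 kJ/mol); barrier = 19.1 kJ/mol.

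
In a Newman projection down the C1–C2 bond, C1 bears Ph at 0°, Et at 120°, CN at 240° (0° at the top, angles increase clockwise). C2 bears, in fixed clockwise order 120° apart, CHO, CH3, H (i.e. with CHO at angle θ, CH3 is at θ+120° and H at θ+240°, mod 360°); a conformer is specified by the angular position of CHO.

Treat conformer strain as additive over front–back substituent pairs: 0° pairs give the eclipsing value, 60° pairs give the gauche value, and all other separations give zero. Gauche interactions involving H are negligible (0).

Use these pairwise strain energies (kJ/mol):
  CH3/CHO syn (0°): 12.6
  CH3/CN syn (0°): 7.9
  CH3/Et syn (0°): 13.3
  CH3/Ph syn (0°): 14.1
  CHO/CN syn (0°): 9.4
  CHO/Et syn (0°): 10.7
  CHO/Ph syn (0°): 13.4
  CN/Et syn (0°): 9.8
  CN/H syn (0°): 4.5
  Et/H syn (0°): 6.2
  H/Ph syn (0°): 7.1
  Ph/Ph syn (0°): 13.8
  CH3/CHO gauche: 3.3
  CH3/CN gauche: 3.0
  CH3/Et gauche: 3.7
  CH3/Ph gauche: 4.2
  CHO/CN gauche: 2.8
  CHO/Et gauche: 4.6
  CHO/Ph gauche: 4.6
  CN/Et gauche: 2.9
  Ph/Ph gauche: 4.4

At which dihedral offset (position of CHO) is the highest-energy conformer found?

CHO at 0° (eclipsed): Ph–CHO eclipsed, Et–CH3 eclipsed, CN–H eclipsed; 13.4 + 13.3 + 4.5 = 31.2 kJ/mol.
CHO at 60° (staggered): Ph–CHO gauche, Et–CHO gauche, Et–CH3 gauche, CN–CH3 gauche; 4.6 + 4.6 + 3.7 + 3.0 = 15.9 kJ/mol.
CHO at 120° (eclipsed): Ph–H eclipsed, Et–CHO eclipsed, CN–CH3 eclipsed; 7.1 + 10.7 + 7.9 = 25.7 kJ/mol.
CHO at 180° (staggered): Ph–CH3 gauche, Et–CHO gauche, CN–CHO gauche, CN–CH3 gauche; 4.2 + 4.6 + 2.8 + 3.0 = 14.6 kJ/mol.
CHO at 240° (eclipsed): Ph–CH3 eclipsed, Et–H eclipsed, CN–CHO eclipsed; 14.1 + 6.2 + 9.4 = 29.7 kJ/mol.
CHO at 300° (staggered): Ph–CHO gauche, Ph–CH3 gauche, Et–CH3 gauche, CN–CHO gauche; 4.6 + 4.2 + 3.7 + 2.8 = 15.3 kJ/mol.
The maximum (31.2 kJ/mol) occurs with CHO at 0°.

0°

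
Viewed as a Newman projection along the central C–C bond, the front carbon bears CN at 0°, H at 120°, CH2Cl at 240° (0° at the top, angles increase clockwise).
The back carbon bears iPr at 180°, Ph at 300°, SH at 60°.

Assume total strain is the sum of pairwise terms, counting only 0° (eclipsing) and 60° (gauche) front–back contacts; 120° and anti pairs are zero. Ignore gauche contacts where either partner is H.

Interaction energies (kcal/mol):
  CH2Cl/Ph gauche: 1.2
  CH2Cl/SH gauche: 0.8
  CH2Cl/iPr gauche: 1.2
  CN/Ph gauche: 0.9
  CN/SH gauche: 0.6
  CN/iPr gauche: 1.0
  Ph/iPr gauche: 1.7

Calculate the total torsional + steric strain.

This conformer (staggered): CN(0°)/Ph(300°) gauche 0.9; CN(0°)/SH(60°) gauche 0.6; CH2Cl(240°)/iPr(180°) gauche 1.2; CH2Cl(240°)/Ph(300°) gauche 1.2 → 3.9 kcal/mol.

3.9 kcal/mol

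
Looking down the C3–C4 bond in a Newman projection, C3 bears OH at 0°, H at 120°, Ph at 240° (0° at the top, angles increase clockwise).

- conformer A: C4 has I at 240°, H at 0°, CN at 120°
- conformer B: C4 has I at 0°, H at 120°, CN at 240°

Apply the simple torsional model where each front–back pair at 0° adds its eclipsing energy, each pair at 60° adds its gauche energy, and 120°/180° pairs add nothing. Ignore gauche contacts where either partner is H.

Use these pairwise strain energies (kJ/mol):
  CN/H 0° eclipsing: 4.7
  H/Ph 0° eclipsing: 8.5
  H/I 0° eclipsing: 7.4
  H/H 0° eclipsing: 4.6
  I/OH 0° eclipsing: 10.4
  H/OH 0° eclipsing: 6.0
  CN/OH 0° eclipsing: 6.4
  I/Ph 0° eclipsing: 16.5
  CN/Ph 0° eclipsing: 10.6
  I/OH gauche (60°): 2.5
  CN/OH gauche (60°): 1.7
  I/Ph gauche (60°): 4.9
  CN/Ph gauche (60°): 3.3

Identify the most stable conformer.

A (eclipsed): OH–H eclipsed, H–CN eclipsed, Ph–I eclipsed; 6.0 + 4.7 + 16.5 = 27.2 kJ/mol.
B (eclipsed): OH–I eclipsed, H–H eclipsed, Ph–CN eclipsed; 10.4 + 4.6 + 10.6 = 25.6 kJ/mol.
B has the lowest total (25.6 kJ/mol).

B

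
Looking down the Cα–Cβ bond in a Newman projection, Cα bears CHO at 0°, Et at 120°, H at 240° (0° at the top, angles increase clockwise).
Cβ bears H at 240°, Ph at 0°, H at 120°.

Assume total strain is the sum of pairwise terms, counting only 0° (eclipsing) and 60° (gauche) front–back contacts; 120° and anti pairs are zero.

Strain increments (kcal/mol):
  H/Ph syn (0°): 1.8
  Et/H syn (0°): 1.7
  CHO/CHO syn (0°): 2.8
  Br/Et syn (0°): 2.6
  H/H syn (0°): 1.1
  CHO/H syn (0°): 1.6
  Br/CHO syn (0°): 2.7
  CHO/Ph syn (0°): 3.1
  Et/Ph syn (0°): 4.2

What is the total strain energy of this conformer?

5.9 kcal/mol

This conformer (eclipsed): CHO–Ph eclipsed, Et–H eclipsed, H–H eclipsed; 3.1 + 1.7 + 1.1 = 5.9 kcal/mol.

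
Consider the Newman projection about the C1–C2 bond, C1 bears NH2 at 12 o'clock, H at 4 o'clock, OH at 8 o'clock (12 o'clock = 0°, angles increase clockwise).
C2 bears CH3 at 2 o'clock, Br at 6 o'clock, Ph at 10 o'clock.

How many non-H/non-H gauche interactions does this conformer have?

Non-H gauche pairs: NH2(0°)/CH3(60°); NH2(0°)/Ph(300°); OH(240°)/Br(180°); OH(240°)/Ph(300°) — 4 interactions.

4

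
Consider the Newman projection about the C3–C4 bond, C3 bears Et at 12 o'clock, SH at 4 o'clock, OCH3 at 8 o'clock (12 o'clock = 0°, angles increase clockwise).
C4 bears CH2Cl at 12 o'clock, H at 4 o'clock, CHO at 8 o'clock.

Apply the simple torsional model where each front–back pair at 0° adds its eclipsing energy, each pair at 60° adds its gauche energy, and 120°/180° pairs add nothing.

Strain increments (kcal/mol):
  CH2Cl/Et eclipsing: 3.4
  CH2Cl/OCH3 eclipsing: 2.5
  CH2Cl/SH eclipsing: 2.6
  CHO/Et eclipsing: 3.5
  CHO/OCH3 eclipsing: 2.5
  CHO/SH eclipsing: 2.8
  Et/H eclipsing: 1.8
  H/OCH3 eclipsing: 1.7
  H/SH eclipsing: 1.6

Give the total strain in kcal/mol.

This conformer is eclipsed. Et at 0° is eclipsed with CH2Cl at 0° (3.4); SH at 120° is eclipsed with H at 120° (1.6); OCH3 at 240° is eclipsed with CHO at 240° (2.5). Total 7.5 kcal/mol.

7.5 kcal/mol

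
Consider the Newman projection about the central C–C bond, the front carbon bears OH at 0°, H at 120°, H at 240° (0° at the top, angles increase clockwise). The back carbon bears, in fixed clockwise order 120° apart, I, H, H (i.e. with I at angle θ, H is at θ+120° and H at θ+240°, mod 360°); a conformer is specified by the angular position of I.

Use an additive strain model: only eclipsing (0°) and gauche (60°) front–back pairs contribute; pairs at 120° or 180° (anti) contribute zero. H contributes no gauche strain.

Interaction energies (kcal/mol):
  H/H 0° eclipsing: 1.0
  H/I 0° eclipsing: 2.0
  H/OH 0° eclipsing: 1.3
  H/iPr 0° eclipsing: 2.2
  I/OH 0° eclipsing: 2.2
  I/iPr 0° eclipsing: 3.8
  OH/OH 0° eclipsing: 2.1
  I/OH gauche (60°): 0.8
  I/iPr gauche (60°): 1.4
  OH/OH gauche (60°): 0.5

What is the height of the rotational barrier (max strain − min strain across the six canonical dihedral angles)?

I at 0° (eclipsed): OH–I eclipsed, H–H eclipsed, H–H eclipsed; 2.2 + 1.0 + 1.0 = 4.2 kcal/mol.
I at 60° (staggered): OH–I gauche; 0.8 = 0.8 kcal/mol.
I at 120° (eclipsed): OH–H eclipsed, H–I eclipsed, H–H eclipsed; 1.3 + 2.0 + 1.0 = 4.3 kcal/mol.
I at 180° (staggered): no non-H gauche contacts → 0.0 kcal/mol.
I at 240° (eclipsed): OH–H eclipsed, H–H eclipsed, H–I eclipsed; 1.3 + 1.0 + 2.0 = 4.3 kcal/mol.
I at 300° (staggered): OH–I gauche; 0.8 = 0.8 kcal/mol.
Max at 120° (4.3 kcal/mol), min at 180° (0.0 kcal/mol); barrier = 4.3 kcal/mol.

4.3 kcal/mol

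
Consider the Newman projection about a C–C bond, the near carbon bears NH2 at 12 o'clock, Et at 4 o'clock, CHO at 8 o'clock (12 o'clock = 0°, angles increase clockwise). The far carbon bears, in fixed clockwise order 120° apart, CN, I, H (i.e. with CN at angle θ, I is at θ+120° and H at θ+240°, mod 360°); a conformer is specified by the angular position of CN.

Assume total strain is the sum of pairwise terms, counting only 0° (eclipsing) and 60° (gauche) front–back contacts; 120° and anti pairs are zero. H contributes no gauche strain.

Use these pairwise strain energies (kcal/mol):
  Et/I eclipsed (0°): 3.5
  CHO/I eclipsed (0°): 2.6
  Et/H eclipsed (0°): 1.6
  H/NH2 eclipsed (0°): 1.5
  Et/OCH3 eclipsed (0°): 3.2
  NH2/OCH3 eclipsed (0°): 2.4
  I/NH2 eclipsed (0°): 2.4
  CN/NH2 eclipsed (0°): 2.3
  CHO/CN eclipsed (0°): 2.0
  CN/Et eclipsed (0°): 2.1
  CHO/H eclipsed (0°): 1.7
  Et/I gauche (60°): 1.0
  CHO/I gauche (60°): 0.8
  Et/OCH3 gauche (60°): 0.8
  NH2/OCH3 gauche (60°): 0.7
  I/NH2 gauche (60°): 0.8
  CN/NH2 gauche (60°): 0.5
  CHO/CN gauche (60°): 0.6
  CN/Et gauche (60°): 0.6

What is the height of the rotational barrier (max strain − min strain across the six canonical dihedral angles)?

CN at 0° (eclipsed): NH2(0°)/CN(0°) eclipsed 2.3; Et(120°)/I(120°) eclipsed 3.5; CHO(240°)/H(240°) eclipsed 1.7 → 7.5 kcal/mol.
CN at 60° (staggered): NH2(0°)/CN(60°) gauche 0.5; Et(120°)/CN(60°) gauche 0.6; Et(120°)/I(180°) gauche 1.0; CHO(240°)/I(180°) gauche 0.8 → 2.9 kcal/mol.
CN at 120° (eclipsed): NH2(0°)/H(0°) eclipsed 1.5; Et(120°)/CN(120°) eclipsed 2.1; CHO(240°)/I(240°) eclipsed 2.6 → 6.2 kcal/mol.
CN at 180° (staggered): NH2(0°)/I(300°) gauche 0.8; Et(120°)/CN(180°) gauche 0.6; CHO(240°)/CN(180°) gauche 0.6; CHO(240°)/I(300°) gauche 0.8 → 2.8 kcal/mol.
CN at 240° (eclipsed): NH2(0°)/I(0°) eclipsed 2.4; Et(120°)/H(120°) eclipsed 1.6; CHO(240°)/CN(240°) eclipsed 2.0 → 6.0 kcal/mol.
CN at 300° (staggered): NH2(0°)/CN(300°) gauche 0.5; NH2(0°)/I(60°) gauche 0.8; Et(120°)/I(60°) gauche 1.0; CHO(240°)/CN(300°) gauche 0.6 → 2.9 kcal/mol.
Max at 0° (7.5 kcal/mol), min at 180° (2.8 kcal/mol); barrier = 4.7 kcal/mol.

4.7 kcal/mol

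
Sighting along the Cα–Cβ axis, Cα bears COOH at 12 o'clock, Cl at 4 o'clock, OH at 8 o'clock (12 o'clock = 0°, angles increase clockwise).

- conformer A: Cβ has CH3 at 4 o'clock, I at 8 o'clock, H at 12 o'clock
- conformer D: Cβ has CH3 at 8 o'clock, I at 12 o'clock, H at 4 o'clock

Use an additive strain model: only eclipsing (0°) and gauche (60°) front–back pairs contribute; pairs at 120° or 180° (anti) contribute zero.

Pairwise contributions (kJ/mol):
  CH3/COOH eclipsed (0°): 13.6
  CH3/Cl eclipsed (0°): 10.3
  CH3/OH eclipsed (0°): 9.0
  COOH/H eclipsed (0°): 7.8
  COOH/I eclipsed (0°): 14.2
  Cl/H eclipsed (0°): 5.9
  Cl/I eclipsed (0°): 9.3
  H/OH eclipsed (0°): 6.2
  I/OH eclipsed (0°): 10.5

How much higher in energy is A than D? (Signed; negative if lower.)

A (eclipsed): COOH–H eclipsed, Cl–CH3 eclipsed, OH–I eclipsed; 7.8 + 10.3 + 10.5 = 28.6 kJ/mol.
D (eclipsed): COOH–I eclipsed, Cl–H eclipsed, OH–CH3 eclipsed; 14.2 + 5.9 + 9.0 = 29.1 kJ/mol.
E(A) − E(D) = 28.6 − 29.1 = -0.5 kJ/mol.

-0.5 kJ/mol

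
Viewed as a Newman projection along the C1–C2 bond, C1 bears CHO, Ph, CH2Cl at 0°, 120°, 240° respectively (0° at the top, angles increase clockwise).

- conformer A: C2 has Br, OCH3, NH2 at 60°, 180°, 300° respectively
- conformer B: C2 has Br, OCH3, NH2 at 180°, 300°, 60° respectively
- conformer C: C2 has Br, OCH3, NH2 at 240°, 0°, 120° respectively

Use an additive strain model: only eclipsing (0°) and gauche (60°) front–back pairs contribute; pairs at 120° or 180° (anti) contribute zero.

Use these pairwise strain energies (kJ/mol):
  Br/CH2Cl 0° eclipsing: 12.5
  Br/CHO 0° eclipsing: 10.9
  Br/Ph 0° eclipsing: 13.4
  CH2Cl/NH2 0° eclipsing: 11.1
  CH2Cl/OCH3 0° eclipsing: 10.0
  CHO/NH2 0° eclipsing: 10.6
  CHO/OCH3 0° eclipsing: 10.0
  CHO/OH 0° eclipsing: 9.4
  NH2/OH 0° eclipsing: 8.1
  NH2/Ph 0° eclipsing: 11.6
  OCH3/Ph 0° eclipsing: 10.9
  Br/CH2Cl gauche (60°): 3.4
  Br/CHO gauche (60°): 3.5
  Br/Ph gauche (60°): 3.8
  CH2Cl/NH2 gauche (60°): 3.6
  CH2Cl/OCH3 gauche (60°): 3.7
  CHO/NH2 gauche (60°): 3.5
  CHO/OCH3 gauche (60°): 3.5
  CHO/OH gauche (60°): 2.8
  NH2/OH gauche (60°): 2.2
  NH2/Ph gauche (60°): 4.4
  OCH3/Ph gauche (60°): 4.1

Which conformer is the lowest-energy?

A is staggered. CHO at 0° is gauche with Br at 60° (3.5); CHO at 0° is gauche with NH2 at 300° (3.5); Ph at 120° is gauche with Br at 60° (3.8); Ph at 120° is gauche with OCH3 at 180° (4.1); CH2Cl at 240° is gauche with OCH3 at 180° (3.7); CH2Cl at 240° is gauche with NH2 at 300° (3.6). Total 22.2 kJ/mol.
B is staggered. CHO at 0° is gauche with OCH3 at 300° (3.5); CHO at 0° is gauche with NH2 at 60° (3.5); Ph at 120° is gauche with Br at 180° (3.8); Ph at 120° is gauche with NH2 at 60° (4.4); CH2Cl at 240° is gauche with Br at 180° (3.4); CH2Cl at 240° is gauche with OCH3 at 300° (3.7). Total 22.3 kJ/mol.
C is eclipsed. CHO at 0° is eclipsed with OCH3 at 0° (10.0); Ph at 120° is eclipsed with NH2 at 120° (11.6); CH2Cl at 240° is eclipsed with Br at 240° (12.5). Total 34.1 kJ/mol.
A has the lowest total (22.2 kJ/mol).

A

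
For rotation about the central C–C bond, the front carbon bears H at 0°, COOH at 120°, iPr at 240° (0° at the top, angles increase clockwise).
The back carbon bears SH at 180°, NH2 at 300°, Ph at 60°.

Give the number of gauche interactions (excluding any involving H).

Non-H gauche pairs: COOH(120°)/SH(180°); COOH(120°)/Ph(60°); iPr(240°)/SH(180°); iPr(240°)/NH2(300°) — 4 interactions.

4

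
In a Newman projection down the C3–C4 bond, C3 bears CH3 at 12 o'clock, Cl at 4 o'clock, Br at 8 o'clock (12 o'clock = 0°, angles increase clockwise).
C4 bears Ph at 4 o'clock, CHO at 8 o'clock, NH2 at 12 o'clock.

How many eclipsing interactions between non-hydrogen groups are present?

3

Non-H eclipsing pairs: CH3(0°)/NH2(0°); Cl(120°)/Ph(120°); Br(240°)/CHO(240°) — 3 interactions.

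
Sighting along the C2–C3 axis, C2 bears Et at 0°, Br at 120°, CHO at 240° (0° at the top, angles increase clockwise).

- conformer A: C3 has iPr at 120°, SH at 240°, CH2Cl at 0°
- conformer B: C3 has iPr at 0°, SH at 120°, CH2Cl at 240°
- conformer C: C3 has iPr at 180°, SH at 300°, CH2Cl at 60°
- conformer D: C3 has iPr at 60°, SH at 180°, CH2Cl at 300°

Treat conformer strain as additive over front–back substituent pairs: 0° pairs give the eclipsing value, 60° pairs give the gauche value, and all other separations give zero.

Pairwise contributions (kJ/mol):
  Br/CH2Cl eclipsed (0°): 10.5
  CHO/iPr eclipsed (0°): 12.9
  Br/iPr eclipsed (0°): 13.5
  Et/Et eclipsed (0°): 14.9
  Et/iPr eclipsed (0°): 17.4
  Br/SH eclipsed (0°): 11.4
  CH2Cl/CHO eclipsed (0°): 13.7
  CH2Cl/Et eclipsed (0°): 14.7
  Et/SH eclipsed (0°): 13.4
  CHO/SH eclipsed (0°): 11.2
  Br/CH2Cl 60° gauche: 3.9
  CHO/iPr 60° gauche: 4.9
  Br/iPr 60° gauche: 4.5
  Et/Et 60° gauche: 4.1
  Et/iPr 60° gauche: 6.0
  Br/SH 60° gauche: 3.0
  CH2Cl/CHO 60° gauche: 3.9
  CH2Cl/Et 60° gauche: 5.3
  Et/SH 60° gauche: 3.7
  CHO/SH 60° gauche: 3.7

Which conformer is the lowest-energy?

A is eclipsed. Et at 0° is eclipsed with CH2Cl at 0° (14.7); Br at 120° is eclipsed with iPr at 120° (13.5); CHO at 240° is eclipsed with SH at 240° (11.2). Total 39.4 kJ/mol.
B is eclipsed. Et at 0° is eclipsed with iPr at 0° (17.4); Br at 120° is eclipsed with SH at 120° (11.4); CHO at 240° is eclipsed with CH2Cl at 240° (13.7). Total 42.5 kJ/mol.
C is staggered. Et at 0° is gauche with SH at 300° (3.7); Et at 0° is gauche with CH2Cl at 60° (5.3); Br at 120° is gauche with iPr at 180° (4.5); Br at 120° is gauche with CH2Cl at 60° (3.9); CHO at 240° is gauche with iPr at 180° (4.9); CHO at 240° is gauche with SH at 300° (3.7). Total 26.0 kJ/mol.
D is staggered. Et at 0° is gauche with iPr at 60° (6.0); Et at 0° is gauche with CH2Cl at 300° (5.3); Br at 120° is gauche with iPr at 60° (4.5); Br at 120° is gauche with SH at 180° (3.0); CHO at 240° is gauche with SH at 180° (3.7); CHO at 240° is gauche with CH2Cl at 300° (3.9). Total 26.4 kJ/mol.
C has the lowest total (26.0 kJ/mol).

C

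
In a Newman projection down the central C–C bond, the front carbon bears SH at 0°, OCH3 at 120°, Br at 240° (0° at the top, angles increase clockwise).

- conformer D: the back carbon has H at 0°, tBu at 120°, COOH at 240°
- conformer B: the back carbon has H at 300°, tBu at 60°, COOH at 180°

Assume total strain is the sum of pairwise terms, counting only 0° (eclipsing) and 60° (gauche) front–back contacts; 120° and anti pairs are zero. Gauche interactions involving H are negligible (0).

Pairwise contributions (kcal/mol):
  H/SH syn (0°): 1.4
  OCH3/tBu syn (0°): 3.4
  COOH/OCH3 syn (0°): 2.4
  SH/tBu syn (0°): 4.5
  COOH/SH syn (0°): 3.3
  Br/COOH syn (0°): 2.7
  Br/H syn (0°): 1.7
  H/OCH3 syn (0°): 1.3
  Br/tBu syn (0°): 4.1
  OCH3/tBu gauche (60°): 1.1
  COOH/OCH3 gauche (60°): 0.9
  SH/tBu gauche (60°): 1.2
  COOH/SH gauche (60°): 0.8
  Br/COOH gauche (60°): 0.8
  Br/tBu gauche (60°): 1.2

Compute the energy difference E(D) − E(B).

D (eclipsed): SH–H eclipsed, OCH3–tBu eclipsed, Br–COOH eclipsed; 1.4 + 3.4 + 2.7 = 7.5 kcal/mol.
B (staggered): SH–tBu gauche, OCH3–tBu gauche, OCH3–COOH gauche, Br–COOH gauche; 1.2 + 1.1 + 0.9 + 0.8 = 4.0 kcal/mol.
E(D) − E(B) = 7.5 − 4.0 = +3.5 kcal/mol.

+3.5 kcal/mol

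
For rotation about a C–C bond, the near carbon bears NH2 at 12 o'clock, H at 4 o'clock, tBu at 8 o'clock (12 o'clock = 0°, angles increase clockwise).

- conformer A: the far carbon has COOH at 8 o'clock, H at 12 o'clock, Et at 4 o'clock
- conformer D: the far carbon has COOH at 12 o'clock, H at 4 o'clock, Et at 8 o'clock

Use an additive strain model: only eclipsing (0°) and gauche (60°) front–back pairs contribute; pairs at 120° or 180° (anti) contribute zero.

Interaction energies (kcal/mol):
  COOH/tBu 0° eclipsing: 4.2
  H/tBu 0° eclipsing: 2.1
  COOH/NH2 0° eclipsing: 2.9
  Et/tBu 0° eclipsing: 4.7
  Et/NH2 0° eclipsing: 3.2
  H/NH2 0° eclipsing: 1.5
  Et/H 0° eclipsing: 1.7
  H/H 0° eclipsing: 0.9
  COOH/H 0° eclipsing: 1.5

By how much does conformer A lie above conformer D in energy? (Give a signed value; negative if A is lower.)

-1.1 kcal/mol

A (eclipsed): NH2–H eclipsed, H–Et eclipsed, tBu–COOH eclipsed; 1.5 + 1.7 + 4.2 = 7.4 kcal/mol.
D (eclipsed): NH2–COOH eclipsed, H–H eclipsed, tBu–Et eclipsed; 2.9 + 0.9 + 4.7 = 8.5 kcal/mol.
E(A) − E(D) = 7.4 − 8.5 = -1.1 kcal/mol.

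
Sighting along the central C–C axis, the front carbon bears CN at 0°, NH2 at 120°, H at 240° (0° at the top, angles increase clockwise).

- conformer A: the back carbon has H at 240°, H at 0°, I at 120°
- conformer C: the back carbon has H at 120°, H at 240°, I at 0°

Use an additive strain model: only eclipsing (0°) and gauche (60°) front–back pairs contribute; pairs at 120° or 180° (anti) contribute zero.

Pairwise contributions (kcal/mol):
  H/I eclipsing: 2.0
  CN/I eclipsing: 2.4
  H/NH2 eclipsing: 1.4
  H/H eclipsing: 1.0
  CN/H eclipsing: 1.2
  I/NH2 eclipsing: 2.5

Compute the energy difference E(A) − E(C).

-0.1 kcal/mol

A (eclipsed): CN(0°)/H(0°) eclipsed 1.2; NH2(120°)/I(120°) eclipsed 2.5; H(240°)/H(240°) eclipsed 1.0 → 4.7 kcal/mol.
C (eclipsed): CN(0°)/I(0°) eclipsed 2.4; NH2(120°)/H(120°) eclipsed 1.4; H(240°)/H(240°) eclipsed 1.0 → 4.8 kcal/mol.
E(A) − E(C) = 4.7 − 4.8 = -0.1 kcal/mol.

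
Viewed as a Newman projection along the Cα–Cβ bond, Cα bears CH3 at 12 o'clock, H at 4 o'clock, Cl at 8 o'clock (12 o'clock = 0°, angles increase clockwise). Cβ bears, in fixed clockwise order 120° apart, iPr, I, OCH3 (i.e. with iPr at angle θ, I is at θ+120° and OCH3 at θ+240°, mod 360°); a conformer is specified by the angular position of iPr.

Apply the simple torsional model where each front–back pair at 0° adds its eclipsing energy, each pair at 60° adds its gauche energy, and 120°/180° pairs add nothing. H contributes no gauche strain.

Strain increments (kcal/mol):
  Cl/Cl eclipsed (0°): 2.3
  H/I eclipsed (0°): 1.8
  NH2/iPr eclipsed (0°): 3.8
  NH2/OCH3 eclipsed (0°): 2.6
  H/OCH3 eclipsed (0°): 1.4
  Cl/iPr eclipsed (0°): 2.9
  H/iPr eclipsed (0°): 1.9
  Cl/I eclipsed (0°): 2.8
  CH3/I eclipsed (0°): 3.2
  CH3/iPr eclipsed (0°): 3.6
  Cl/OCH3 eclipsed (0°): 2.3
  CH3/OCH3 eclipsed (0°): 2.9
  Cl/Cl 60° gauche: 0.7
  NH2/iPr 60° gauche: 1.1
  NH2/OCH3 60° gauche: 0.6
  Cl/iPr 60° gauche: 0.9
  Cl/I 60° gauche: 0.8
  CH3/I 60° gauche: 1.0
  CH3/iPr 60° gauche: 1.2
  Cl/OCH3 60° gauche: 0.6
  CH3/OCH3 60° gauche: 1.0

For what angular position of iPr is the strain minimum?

iPr at 0° is eclipsed. CH3 at 0° is eclipsed with iPr at 0° (3.6); H at 120° is eclipsed with I at 120° (1.8); Cl at 240° is eclipsed with OCH3 at 240° (2.3). Total 7.7 kcal/mol.
iPr at 60° is staggered. CH3 at 0° is gauche with iPr at 60° (1.2); CH3 at 0° is gauche with OCH3 at 300° (1.0); Cl at 240° is gauche with I at 180° (0.8); Cl at 240° is gauche with OCH3 at 300° (0.6). Total 3.6 kcal/mol.
iPr at 120° is eclipsed. CH3 at 0° is eclipsed with OCH3 at 0° (2.9); H at 120° is eclipsed with iPr at 120° (1.9); Cl at 240° is eclipsed with I at 240° (2.8). Total 7.6 kcal/mol.
iPr at 180° is staggered. CH3 at 0° is gauche with I at 300° (1.0); CH3 at 0° is gauche with OCH3 at 60° (1.0); Cl at 240° is gauche with iPr at 180° (0.9); Cl at 240° is gauche with I at 300° (0.8). Total 3.7 kcal/mol.
iPr at 240° is eclipsed. CH3 at 0° is eclipsed with I at 0° (3.2); H at 120° is eclipsed with OCH3 at 120° (1.4); Cl at 240° is eclipsed with iPr at 240° (2.9). Total 7.5 kcal/mol.
iPr at 300° is staggered. CH3 at 0° is gauche with iPr at 300° (1.2); CH3 at 0° is gauche with I at 60° (1.0); Cl at 240° is gauche with iPr at 300° (0.9); Cl at 240° is gauche with OCH3 at 180° (0.6). Total 3.7 kcal/mol.
The minimum (3.6 kcal/mol) occurs with iPr at 60°.

60°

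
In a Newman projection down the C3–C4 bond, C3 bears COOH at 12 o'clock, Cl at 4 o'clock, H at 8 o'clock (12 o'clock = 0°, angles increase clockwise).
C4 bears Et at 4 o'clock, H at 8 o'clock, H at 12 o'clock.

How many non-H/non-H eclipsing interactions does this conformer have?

Non-H eclipsing pairs: Cl(120°)/Et(120°) — 1 interaction.

1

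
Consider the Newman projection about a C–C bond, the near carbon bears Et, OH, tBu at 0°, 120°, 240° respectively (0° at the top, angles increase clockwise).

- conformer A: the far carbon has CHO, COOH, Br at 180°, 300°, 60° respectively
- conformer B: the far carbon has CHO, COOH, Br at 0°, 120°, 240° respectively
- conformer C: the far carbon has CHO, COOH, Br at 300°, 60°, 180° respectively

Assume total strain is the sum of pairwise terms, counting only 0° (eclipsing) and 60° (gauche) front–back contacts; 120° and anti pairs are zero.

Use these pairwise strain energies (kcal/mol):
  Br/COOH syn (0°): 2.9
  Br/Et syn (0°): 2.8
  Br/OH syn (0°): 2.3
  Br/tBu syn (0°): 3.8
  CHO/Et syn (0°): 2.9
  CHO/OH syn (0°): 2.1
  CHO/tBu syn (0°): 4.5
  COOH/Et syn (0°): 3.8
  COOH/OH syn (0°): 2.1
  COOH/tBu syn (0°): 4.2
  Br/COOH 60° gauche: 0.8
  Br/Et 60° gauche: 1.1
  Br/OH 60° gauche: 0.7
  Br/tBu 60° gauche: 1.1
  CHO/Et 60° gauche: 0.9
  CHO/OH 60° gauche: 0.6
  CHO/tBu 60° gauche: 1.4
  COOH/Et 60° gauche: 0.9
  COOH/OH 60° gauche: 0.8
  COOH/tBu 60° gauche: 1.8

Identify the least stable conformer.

A (staggered): Et–COOH gauche, Et–Br gauche, OH–CHO gauche, OH–Br gauche, tBu–CHO gauche, tBu–COOH gauche; 0.9 + 1.1 + 0.6 + 0.7 + 1.4 + 1.8 = 6.5 kcal/mol.
B (eclipsed): Et–CHO eclipsed, OH–COOH eclipsed, tBu–Br eclipsed; 2.9 + 2.1 + 3.8 = 8.8 kcal/mol.
C (staggered): Et–CHO gauche, Et–COOH gauche, OH–COOH gauche, OH–Br gauche, tBu–CHO gauche, tBu–Br gauche; 0.9 + 0.9 + 0.8 + 0.7 + 1.4 + 1.1 = 5.8 kcal/mol.
B has the highest total (8.8 kcal/mol).

B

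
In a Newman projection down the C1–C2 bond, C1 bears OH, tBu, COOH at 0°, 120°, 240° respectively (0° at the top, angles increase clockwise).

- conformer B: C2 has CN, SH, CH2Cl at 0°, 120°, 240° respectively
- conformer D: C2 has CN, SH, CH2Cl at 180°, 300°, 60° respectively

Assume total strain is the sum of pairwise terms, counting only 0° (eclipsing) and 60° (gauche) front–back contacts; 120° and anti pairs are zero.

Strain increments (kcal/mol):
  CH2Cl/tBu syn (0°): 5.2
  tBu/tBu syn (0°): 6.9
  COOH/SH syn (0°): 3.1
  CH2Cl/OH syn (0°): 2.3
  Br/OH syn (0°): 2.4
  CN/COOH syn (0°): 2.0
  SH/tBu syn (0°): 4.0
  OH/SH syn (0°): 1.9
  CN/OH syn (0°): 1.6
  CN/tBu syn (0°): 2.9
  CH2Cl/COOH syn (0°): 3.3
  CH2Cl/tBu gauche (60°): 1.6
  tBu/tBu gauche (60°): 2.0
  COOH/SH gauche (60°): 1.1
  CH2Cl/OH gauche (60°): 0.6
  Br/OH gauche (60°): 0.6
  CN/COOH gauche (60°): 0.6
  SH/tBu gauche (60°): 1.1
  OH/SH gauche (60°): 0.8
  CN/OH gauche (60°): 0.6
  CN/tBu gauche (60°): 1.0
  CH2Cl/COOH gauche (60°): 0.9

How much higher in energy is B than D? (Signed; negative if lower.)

+3.2 kcal/mol

B is eclipsed. OH at 0° is eclipsed with CN at 0° (1.6); tBu at 120° is eclipsed with SH at 120° (4.0); COOH at 240° is eclipsed with CH2Cl at 240° (3.3). Total 8.9 kcal/mol.
D is staggered. OH at 0° is gauche with SH at 300° (0.8); OH at 0° is gauche with CH2Cl at 60° (0.6); tBu at 120° is gauche with CN at 180° (1.0); tBu at 120° is gauche with CH2Cl at 60° (1.6); COOH at 240° is gauche with CN at 180° (0.6); COOH at 240° is gauche with SH at 300° (1.1). Total 5.7 kcal/mol.
E(B) − E(D) = 8.9 − 5.7 = +3.2 kcal/mol.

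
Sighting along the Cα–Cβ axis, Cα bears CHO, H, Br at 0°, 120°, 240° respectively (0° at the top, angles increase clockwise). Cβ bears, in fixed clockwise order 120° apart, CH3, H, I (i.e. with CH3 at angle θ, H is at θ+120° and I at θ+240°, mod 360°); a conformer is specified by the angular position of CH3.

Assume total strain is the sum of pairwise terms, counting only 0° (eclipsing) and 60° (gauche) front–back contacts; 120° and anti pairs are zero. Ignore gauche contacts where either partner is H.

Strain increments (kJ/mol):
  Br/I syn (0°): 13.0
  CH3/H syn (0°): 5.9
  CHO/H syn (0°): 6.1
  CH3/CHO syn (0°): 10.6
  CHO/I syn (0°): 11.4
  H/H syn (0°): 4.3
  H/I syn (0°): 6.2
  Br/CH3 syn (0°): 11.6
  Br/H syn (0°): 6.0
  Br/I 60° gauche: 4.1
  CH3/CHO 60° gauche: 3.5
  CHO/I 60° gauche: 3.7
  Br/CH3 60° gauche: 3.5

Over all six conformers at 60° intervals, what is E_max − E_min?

20.7 kJ/mol

CH3 at 0° is eclipsed. CHO at 0° is eclipsed with CH3 at 0° (10.6); H at 120° is eclipsed with H at 120° (4.3); Br at 240° is eclipsed with I at 240° (13.0). Total 27.9 kJ/mol.
CH3 at 60° is staggered. CHO at 0° is gauche with CH3 at 60° (3.5); CHO at 0° is gauche with I at 300° (3.7); Br at 240° is gauche with I at 300° (4.1). Total 11.3 kJ/mol.
CH3 at 120° is eclipsed. CHO at 0° is eclipsed with I at 0° (11.4); H at 120° is eclipsed with CH3 at 120° (5.9); Br at 240° is eclipsed with H at 240° (6.0). Total 23.3 kJ/mol.
CH3 at 180° is staggered. CHO at 0° is gauche with I at 60° (3.7); Br at 240° is gauche with CH3 at 180° (3.5). Total 7.2 kJ/mol.
CH3 at 240° is eclipsed. CHO at 0° is eclipsed with H at 0° (6.1); H at 120° is eclipsed with I at 120° (6.2); Br at 240° is eclipsed with CH3 at 240° (11.6). Total 23.9 kJ/mol.
CH3 at 300° is staggered. CHO at 0° is gauche with CH3 at 300° (3.5); Br at 240° is gauche with CH3 at 300° (3.5); Br at 240° is gauche with I at 180° (4.1). Total 11.1 kJ/mol.
Max at 0° (27.9 kJ/mol), min at 180° (7.2 kJ/mol); barrier = 20.7 kJ/mol.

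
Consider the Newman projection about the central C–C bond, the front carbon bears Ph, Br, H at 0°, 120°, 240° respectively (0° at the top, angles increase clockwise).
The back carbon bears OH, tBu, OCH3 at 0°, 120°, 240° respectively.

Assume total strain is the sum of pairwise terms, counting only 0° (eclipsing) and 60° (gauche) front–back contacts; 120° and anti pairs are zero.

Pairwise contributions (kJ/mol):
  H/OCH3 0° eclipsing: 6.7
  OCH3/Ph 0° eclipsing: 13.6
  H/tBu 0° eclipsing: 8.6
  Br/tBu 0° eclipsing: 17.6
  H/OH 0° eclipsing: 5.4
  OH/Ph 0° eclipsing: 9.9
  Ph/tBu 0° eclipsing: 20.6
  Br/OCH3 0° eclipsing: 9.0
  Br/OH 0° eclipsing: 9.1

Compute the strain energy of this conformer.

This conformer (eclipsed): Ph–OH eclipsed, Br–tBu eclipsed, H–OCH3 eclipsed; 9.9 + 17.6 + 6.7 = 34.2 kJ/mol.

34.2 kJ/mol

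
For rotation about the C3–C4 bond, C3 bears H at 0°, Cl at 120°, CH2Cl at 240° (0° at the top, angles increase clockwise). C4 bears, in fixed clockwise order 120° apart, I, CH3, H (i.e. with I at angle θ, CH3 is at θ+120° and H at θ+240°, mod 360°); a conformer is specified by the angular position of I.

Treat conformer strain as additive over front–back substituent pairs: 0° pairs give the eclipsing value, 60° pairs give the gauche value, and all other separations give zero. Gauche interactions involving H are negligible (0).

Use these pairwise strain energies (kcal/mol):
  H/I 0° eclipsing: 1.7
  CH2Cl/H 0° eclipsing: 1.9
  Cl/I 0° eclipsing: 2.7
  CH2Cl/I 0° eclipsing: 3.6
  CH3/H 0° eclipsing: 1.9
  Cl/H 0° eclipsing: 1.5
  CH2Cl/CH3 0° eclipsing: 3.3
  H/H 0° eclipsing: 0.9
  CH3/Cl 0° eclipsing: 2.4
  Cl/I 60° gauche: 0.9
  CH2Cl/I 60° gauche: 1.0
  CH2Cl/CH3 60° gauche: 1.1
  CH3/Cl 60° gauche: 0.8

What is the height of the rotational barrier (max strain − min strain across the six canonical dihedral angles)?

I at 0° (eclipsed): H(0°)/I(0°) eclipsed 1.7; Cl(120°)/CH3(120°) eclipsed 2.4; CH2Cl(240°)/H(240°) eclipsed 1.9 → 6.0 kcal/mol.
I at 60° (staggered): Cl(120°)/I(60°) gauche 0.9; Cl(120°)/CH3(180°) gauche 0.8; CH2Cl(240°)/CH3(180°) gauche 1.1 → 2.8 kcal/mol.
I at 120° (eclipsed): H(0°)/H(0°) eclipsed 0.9; Cl(120°)/I(120°) eclipsed 2.7; CH2Cl(240°)/CH3(240°) eclipsed 3.3 → 6.9 kcal/mol.
I at 180° (staggered): Cl(120°)/I(180°) gauche 0.9; CH2Cl(240°)/I(180°) gauche 1.0; CH2Cl(240°)/CH3(300°) gauche 1.1 → 3.0 kcal/mol.
I at 240° (eclipsed): H(0°)/CH3(0°) eclipsed 1.9; Cl(120°)/H(120°) eclipsed 1.5; CH2Cl(240°)/I(240°) eclipsed 3.6 → 7.0 kcal/mol.
I at 300° (staggered): Cl(120°)/CH3(60°) gauche 0.8; CH2Cl(240°)/I(300°) gauche 1.0 → 1.8 kcal/mol.
Max at 240° (7.0 kcal/mol), min at 300° (1.8 kcal/mol); barrier = 5.2 kcal/mol.

5.2 kcal/mol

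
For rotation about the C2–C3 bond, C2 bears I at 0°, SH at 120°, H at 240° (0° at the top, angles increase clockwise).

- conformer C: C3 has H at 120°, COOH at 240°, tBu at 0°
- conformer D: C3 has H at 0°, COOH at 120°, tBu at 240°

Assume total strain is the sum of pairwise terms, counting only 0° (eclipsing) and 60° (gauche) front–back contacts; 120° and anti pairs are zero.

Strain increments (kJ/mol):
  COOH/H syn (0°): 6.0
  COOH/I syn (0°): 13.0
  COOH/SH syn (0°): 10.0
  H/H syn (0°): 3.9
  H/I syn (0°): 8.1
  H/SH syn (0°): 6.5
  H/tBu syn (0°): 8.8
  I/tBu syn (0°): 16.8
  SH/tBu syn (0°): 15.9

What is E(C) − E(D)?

+2.4 kJ/mol

C is eclipsed. I at 0° is eclipsed with tBu at 0° (16.8); SH at 120° is eclipsed with H at 120° (6.5); H at 240° is eclipsed with COOH at 240° (6.0). Total 29.3 kJ/mol.
D is eclipsed. I at 0° is eclipsed with H at 0° (8.1); SH at 120° is eclipsed with COOH at 120° (10.0); H at 240° is eclipsed with tBu at 240° (8.8). Total 26.9 kJ/mol.
E(C) − E(D) = 29.3 − 26.9 = +2.4 kJ/mol.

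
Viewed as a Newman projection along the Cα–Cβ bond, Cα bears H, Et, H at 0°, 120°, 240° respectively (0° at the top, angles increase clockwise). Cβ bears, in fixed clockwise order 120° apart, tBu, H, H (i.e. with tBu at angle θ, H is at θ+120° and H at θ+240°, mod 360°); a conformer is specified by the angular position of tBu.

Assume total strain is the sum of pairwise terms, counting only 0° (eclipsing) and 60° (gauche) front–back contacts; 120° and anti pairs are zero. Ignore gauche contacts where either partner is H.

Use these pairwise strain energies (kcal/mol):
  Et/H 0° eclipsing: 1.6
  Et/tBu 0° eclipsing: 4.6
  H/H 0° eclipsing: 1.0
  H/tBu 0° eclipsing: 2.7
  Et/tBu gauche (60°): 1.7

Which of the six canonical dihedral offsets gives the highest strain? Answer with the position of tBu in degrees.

120°

tBu at 0° is eclipsed. H at 0° is eclipsed with tBu at 0° (2.7); Et at 120° is eclipsed with H at 120° (1.6); H at 240° is eclipsed with H at 240° (1.0). Total 5.3 kcal/mol.
tBu at 60° is staggered. Et at 120° is gauche with tBu at 60° (1.7). Total 1.7 kcal/mol.
tBu at 120° is eclipsed. H at 0° is eclipsed with H at 0° (1.0); Et at 120° is eclipsed with tBu at 120° (4.6); H at 240° is eclipsed with H at 240° (1.0). Total 6.6 kcal/mol.
tBu at 180° is staggered. Et at 120° is gauche with tBu at 180° (1.7). Total 1.7 kcal/mol.
tBu at 240° is eclipsed. H at 0° is eclipsed with H at 0° (1.0); Et at 120° is eclipsed with H at 120° (1.6); H at 240° is eclipsed with tBu at 240° (2.7). Total 5.3 kcal/mol.
tBu at 300° (staggered): no non-H gauche contacts → 0.0 kcal/mol.
The maximum (6.6 kcal/mol) occurs with tBu at 120°.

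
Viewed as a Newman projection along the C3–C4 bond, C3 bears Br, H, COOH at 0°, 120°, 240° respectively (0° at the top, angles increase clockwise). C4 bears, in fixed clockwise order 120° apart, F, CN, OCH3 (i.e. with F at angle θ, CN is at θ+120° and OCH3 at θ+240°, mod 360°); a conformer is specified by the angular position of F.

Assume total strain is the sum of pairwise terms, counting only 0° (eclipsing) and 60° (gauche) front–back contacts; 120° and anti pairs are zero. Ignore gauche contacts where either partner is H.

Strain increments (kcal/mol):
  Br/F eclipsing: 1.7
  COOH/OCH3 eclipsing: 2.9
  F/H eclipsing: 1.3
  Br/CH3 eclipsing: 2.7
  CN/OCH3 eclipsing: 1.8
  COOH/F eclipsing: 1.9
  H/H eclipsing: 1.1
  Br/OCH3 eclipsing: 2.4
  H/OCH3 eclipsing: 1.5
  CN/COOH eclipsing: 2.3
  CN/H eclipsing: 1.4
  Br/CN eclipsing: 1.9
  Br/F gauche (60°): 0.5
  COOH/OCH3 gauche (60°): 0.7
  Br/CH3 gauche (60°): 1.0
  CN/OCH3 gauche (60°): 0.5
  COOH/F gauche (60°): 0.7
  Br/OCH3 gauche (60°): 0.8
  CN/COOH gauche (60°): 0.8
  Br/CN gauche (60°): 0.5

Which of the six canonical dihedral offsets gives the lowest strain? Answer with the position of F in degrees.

300°

F at 0° is eclipsed. Br at 0° is eclipsed with F at 0° (1.7); H at 120° is eclipsed with CN at 120° (1.4); COOH at 240° is eclipsed with OCH3 at 240° (2.9). Total 6.0 kcal/mol.
F at 60° is staggered. Br at 0° is gauche with F at 60° (0.5); Br at 0° is gauche with OCH3 at 300° (0.8); COOH at 240° is gauche with CN at 180° (0.8); COOH at 240° is gauche with OCH3 at 300° (0.7). Total 2.8 kcal/mol.
F at 120° is eclipsed. Br at 0° is eclipsed with OCH3 at 0° (2.4); H at 120° is eclipsed with F at 120° (1.3); COOH at 240° is eclipsed with CN at 240° (2.3). Total 6.0 kcal/mol.
F at 180° is staggered. Br at 0° is gauche with CN at 300° (0.5); Br at 0° is gauche with OCH3 at 60° (0.8); COOH at 240° is gauche with F at 180° (0.7); COOH at 240° is gauche with CN at 300° (0.8). Total 2.8 kcal/mol.
F at 240° is eclipsed. Br at 0° is eclipsed with CN at 0° (1.9); H at 120° is eclipsed with OCH3 at 120° (1.5); COOH at 240° is eclipsed with F at 240° (1.9). Total 5.3 kcal/mol.
F at 300° is staggered. Br at 0° is gauche with F at 300° (0.5); Br at 0° is gauche with CN at 60° (0.5); COOH at 240° is gauche with F at 300° (0.7); COOH at 240° is gauche with OCH3 at 180° (0.7). Total 2.4 kcal/mol.
The minimum (2.4 kcal/mol) occurs with F at 300°.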